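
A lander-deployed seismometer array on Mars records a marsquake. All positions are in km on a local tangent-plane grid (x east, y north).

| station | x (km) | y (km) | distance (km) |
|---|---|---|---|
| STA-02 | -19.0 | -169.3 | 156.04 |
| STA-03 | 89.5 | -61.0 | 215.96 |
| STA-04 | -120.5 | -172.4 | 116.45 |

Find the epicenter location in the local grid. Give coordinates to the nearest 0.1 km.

Circle about each station: (x + 19.0)² + (y + 169.3)² = 156.04²; (x − 89.5)² + (y + 61.0)² = 215.96²; (x + 120.5)² + (y + 172.4)² = 116.45².
Subtracting the STA-02 equation from the STA-03 and STA-04 equations removes the quadratic terms:
217.0 x + 216.6 y = -39582.48
-203.0 x − 6.2 y = 26006.40
Solving the 2×2 system: x ≈ -126.4, y ≈ -56.1 km.

-126.4 km east, -56.1 km north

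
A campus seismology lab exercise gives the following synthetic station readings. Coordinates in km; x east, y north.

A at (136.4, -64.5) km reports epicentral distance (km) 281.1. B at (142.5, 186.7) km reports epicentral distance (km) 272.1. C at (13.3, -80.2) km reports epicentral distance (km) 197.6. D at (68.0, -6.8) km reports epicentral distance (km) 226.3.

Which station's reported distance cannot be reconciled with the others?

Solve using three stations at a time. Using A, B, C (subtract circle equations pairwise → linear system) gives (x, y) ≈ (-106.5, 77.0).
Distances from that point to each station vs reported:
  A: calculated 281.1 vs reported 281.1 → residual 0.0 km
  B: calculated 272.1 vs reported 272.1 → residual 0.0 km
  C: calculated 197.7 vs reported 197.6 → residual 0.1 km
  D: calculated 193.6 vs reported 226.3 → residual 32.7 km
A, B, C are mutually consistent (residuals ≈ 0); D is off by 32.7 km.

D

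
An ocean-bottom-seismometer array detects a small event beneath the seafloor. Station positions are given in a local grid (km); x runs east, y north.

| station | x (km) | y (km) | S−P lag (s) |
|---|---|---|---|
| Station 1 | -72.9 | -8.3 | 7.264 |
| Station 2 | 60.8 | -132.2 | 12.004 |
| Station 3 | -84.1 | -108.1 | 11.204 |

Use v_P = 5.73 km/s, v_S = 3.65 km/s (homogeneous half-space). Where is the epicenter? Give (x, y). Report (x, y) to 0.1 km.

(-3.1, -29.8)

Distance from S−P lag: d = Δt · v_P v_S / (v_P − v_S) = Δt · (5.73·3.65)/(5.73−3.65) ≈ 10.0550·Δt.
So d_Station 1 = 73.04, d_Station 2 = 120.70, d_Station 3 = 112.66 km.
Circle about each station: (x + 72.9)² + (y + 8.3)² = 73.04²; (x − 60.8)² + (y + 132.2)² = 120.70²; (x + 84.1)² + (y + 108.1)² = 112.66².
Subtracting the Station 1 equation from the Station 2 and Station 3 equations removes the quadratic terms:
267.4 x − 247.8 y = 6556.53
-22.4 x − 199.6 y = 6017.69
Solving the 2×2 system: x ≈ -3.1, y ≈ -29.8 km.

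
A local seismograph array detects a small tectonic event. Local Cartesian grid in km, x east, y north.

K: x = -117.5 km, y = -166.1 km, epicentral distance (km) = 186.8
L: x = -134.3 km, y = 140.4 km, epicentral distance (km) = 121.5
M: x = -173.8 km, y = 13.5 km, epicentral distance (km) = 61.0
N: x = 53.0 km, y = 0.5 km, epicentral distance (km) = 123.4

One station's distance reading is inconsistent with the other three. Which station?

N

Solve using three stations at a time. Using K, L, M (subtract circle equations pairwise → linear system) gives (x, y) ≈ (-113.1, 20.7).
Distances from that point to each station vs reported:
  K: calculated 186.8 vs reported 186.8 → residual 0.0 km
  L: calculated 121.6 vs reported 121.5 → residual 0.1 km
  M: calculated 61.1 vs reported 61.0 → residual 0.1 km
  N: calculated 167.3 vs reported 123.4 → residual 43.9 km
K, L, M are mutually consistent (residuals ≈ 0); N is off by 43.9 km.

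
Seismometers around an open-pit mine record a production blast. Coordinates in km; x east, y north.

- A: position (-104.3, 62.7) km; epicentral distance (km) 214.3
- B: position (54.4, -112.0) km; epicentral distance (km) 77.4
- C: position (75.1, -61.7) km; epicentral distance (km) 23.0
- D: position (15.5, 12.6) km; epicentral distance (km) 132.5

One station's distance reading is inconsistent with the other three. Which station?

Solve using three stations at a time. Using A, B, C (subtract circle equations pairwise → linear system) gives (x, y) ≈ (83.6, -40.3).
Distances from that point to each station vs reported:
  A: calculated 214.3 vs reported 214.3 → residual 0.0 km
  B: calculated 77.4 vs reported 77.4 → residual 0.0 km
  C: calculated 23.0 vs reported 23.0 → residual 0.0 km
  D: calculated 86.3 vs reported 132.5 → residual 46.2 km
A, B, C are mutually consistent (residuals ≈ 0); D is off by 46.2 km.

D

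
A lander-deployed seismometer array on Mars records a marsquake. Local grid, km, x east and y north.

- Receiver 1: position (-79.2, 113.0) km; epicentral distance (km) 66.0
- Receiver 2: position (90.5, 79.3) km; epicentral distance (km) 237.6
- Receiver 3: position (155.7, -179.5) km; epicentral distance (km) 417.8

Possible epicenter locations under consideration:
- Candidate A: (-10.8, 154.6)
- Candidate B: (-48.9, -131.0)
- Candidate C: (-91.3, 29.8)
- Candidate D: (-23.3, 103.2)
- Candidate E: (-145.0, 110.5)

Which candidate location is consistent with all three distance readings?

For each candidate, compare |candidate − station| to the reported distance:
Candidate A: residuals Receiver 1 14.1, Receiver 2 111.4, Receiver 3 44.5 → max 111.4 km
Candidate B: residuals Receiver 1 179.9, Receiver 2 14.7, Receiver 3 207.5 → max 207.5 km
Candidate C: residuals Receiver 1 18.1, Receiver 2 49.2, Receiver 3 94.0 → max 94.0 km
Candidate D: residuals Receiver 1 9.2, Receiver 2 121.3, Receiver 3 83.2 → max 121.3 km
Candidate E: residuals Receiver 1 0.2, Receiver 2 0.0, Receiver 3 0.0 → max 0.2 km
Only Candidate E has all residuals ≈ 0.

Candidate E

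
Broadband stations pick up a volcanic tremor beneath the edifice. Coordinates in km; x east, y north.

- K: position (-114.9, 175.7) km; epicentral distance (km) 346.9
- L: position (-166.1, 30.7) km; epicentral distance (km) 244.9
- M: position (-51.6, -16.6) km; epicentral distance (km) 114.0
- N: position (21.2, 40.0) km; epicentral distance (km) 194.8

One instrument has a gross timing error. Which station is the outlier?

M

Solve using three stations at a time. Using K, L, N (subtract circle equations pairwise → linear system) gives (x, y) ≈ (-4.3, -153.0).
Distances from that point to each station vs reported:
  K: calculated 346.9 vs reported 346.9 → residual 0.0 km
  L: calculated 244.8 vs reported 244.9 → residual 0.1 km
  M: calculated 144.4 vs reported 114.0 → residual 30.4 km
  N: calculated 194.7 vs reported 194.8 → residual 0.1 km
K, L, N are mutually consistent (residuals ≈ 0); M is off by 30.4 km.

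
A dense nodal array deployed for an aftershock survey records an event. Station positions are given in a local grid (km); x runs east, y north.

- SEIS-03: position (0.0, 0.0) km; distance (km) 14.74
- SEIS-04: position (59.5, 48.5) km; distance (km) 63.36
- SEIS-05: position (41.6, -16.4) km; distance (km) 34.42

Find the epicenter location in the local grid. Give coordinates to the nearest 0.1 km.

Circle about each station: x² + y² = 14.74²; (x − 59.5)² + (y − 48.5)² = 63.36²; (x − 41.6)² + (y + 16.4)² = 34.42².
Subtracting the SEIS-03 equation from the SEIS-04 and SEIS-05 equations removes the quadratic terms:
119.0 x + 97.0 y = 2095.28
83.2 x − 32.8 y = 1032.05
Solving the 2×2 system: x ≈ 14.1, y ≈ 4.3 km.

(14.1, 4.3)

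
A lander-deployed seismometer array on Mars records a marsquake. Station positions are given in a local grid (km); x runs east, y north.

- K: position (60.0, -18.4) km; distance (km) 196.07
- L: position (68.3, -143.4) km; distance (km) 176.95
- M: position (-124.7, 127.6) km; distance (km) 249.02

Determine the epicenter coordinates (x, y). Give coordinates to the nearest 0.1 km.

x ≈ -107.2 km, y ≈ -120.8 km

Circle about each station: (x − 60.0)² + (y + 18.4)² = 196.07²; (x − 68.3)² + (y + 143.4)² = 176.95²; (x + 124.7)² + (y − 127.6)² = 249.02².
Subtracting pairs of circle equations eliminates x²+y² and gives linear equations (the radical axes):
16.6 x − 250.0 y = 28422.03
-369.4 x + 292.0 y = 4325.77
Solving the 2×2 system: x ≈ -107.2, y ≈ -120.8 km.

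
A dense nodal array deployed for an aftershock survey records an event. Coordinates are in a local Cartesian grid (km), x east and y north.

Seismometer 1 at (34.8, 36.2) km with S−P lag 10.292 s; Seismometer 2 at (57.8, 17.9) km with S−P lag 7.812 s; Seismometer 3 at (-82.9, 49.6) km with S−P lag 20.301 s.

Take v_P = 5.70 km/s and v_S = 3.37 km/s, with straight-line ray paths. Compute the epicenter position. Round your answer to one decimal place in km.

Distance from S−P lag: d = Δt · v_P v_S / (v_P − v_S) = Δt · (5.70·3.37)/(5.70−3.37) ≈ 8.2442·Δt.
So d_Seismometer 1 = 84.85, d_Seismometer 2 = 64.40, d_Seismometer 3 = 167.37 km.
Circle about each station: (x − 34.8)² + (y − 36.2)² = 84.85²; (x − 57.8)² + (y − 17.9)² = 64.40²; (x + 82.9)² + (y − 49.6)² = 167.37².
Subtracting the Seismometer 1 equation from the Seismometer 2 and Seismometer 3 equations removes the quadratic terms:
46.0 x − 36.6 y = 4191.93
-235.4 x + 26.8 y = -14002.10
Solving the 2×2 system: x ≈ 54.2, y ≈ -46.4 km.
Check against Seismometer 1 (with the unrounded x, y): √((x − 34.8)²+(y − 36.2)²) = 84.86 ≈ 84.85 km. ✓

(54.2, -46.4)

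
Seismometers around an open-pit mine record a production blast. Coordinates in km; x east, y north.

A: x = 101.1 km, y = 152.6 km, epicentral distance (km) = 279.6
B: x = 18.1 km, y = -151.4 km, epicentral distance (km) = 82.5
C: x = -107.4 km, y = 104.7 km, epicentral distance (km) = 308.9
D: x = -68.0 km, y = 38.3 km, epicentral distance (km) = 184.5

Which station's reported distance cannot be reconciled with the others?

Solve using three stations at a time. Using A, B, C (subtract circle equations pairwise → linear system) gives (x, y) ≈ (96.9, -127.0).
Distances from that point to each station vs reported:
  A: calculated 279.6 vs reported 279.6 → residual 0.0 km
  B: calculated 82.5 vs reported 82.5 → residual 0.0 km
  C: calculated 308.9 vs reported 308.9 → residual 0.0 km
  D: calculated 233.5 vs reported 184.5 → residual 49.0 km
A, B, C are mutually consistent (residuals ≈ 0); D is off by 49.0 km.

D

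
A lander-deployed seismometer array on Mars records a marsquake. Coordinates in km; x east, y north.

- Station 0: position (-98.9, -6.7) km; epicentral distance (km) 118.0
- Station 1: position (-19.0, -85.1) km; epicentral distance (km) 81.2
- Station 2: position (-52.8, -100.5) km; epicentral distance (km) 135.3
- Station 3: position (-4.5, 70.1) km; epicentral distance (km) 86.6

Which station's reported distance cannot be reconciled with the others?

Solve using three stations at a time. Using Station 0, Station 1, Station 3 (subtract circle equations pairwise → linear system) gives (x, y) ≈ (18.9, -13.3).
Distances from that point to each station vs reported:
  Station 0: calculated 118.0 vs reported 118.0 → residual 0.0 km
  Station 1: calculated 81.2 vs reported 81.2 → residual 0.0 km
  Station 2: calculated 112.9 vs reported 135.3 → residual 22.4 km
  Station 3: calculated 86.6 vs reported 86.6 → residual 0.0 km
Station 0, Station 1, Station 3 are mutually consistent (residuals ≈ 0); Station 2 is off by 22.4 km.

Station 2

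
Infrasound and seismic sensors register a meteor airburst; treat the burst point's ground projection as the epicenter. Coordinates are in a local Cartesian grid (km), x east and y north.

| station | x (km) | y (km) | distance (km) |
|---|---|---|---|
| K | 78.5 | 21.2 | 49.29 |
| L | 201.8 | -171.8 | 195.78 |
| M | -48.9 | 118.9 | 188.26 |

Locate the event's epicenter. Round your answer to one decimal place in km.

Circle about each station: (x − 78.5)² + (y − 21.2)² = 49.29²; (x − 201.8)² + (y + 171.8)² = 195.78²; (x + 48.9)² + (y − 118.9)² = 188.26².
Subtracting the K equation from the L and M equations removes the quadratic terms:
246.6 x − 386.0 y = 27726.49
-254.8 x + 195.4 y = -23095.59
Solving the 2×2 system: x ≈ 69.7, y ≈ -27.3 km.
Check against K (with the unrounded x, y): √((x − 78.5)²+(y − 21.2)²) = 49.29 ≈ 49.29 km. ✓

69.7 km east, -27.3 km north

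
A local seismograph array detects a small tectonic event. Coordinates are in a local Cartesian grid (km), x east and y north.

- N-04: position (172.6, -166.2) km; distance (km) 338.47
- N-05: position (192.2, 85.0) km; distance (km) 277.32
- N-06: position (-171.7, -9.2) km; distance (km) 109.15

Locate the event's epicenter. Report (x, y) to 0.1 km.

Circle about each station: (x − 172.6)² + (y + 166.2)² = 338.47²; (x − 192.2)² + (y − 85.0)² = 277.32²; (x + 171.7)² + (y + 9.2)² = 109.15².
Subtracting the N-04 equation from the N-05 and N-06 equations removes the quadratic terms:
39.2 x + 502.4 y = 24408.20
-688.6 x + 314.0 y = 74800.55
Solving the 2×2 system: x ≈ -83.5, y ≈ 55.1 km.

-83.5 km east, 55.1 km north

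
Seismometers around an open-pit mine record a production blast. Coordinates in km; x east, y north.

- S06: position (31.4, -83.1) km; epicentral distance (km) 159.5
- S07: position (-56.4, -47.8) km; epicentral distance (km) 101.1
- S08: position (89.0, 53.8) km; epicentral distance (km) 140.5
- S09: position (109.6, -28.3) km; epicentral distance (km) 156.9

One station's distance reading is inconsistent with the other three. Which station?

Solve using three stations at a time. Using S06, S07, S08 (subtract circle equations pairwise → linear system) gives (x, y) ≈ (-51.5, 53.2).
Distances from that point to each station vs reported:
  S06: calculated 159.5 vs reported 159.5 → residual 0.0 km
  S07: calculated 101.1 vs reported 101.1 → residual 0.0 km
  S08: calculated 140.5 vs reported 140.5 → residual 0.0 km
  S09: calculated 180.5 vs reported 156.9 → residual 23.6 km
S06, S07, S08 are mutually consistent (residuals ≈ 0); S09 is off by 23.6 km.

S09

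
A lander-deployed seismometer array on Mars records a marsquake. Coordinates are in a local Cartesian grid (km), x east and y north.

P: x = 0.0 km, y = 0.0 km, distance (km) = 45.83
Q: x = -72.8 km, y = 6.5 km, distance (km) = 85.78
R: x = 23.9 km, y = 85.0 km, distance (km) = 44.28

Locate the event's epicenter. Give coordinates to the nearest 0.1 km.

(3.5, 45.7)

Circle about each station: x² + y² = 45.83²; (x + 72.8)² + (y − 6.5)² = 85.78²; (x − 23.9)² + (y − 85.0)² = 44.28².
Subtracting pairs of circle equations eliminates x²+y² and gives linear equations (the radical axes):
-145.6 x + 13.0 y = 84.27
47.8 x + 170.0 y = 7935.88
Solving the 2×2 system: x ≈ 3.5, y ≈ 45.7 km.
Check against P (with the unrounded x, y): √(x²+y²) = 45.83 ≈ 45.83 km. ✓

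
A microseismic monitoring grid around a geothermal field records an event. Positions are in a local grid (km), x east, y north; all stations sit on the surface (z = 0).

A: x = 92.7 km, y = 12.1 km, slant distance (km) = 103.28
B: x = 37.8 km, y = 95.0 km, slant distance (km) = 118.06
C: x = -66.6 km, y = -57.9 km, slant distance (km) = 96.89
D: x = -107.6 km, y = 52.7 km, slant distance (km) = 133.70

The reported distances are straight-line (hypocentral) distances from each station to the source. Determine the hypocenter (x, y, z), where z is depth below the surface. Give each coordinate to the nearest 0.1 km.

Each station gives a sphere (x−x_i)² + (y−y_i)² + z² = d_i² (stations at z=0).
Subtracting the A sphere from B and C: z² cancels, leaving linear equations in x and y:
-109.8 x + 165.8 y = -1557.27
-318.6 x − 140.0 y = 327.36
Solving: x ≈ 2.401, y ≈ -7.802 km (keep extra digits for the depth step; rounded: 2.4, -7.8).
Then from the A sphere: z² = 103.28² − (x − 92.7)² − (y − 12.1)² with x = 2.401, y = -7.802, so z ≈ 46.008 ≈ 46.0 km.
Check against D (with the unrounded solution): distance 133.71 ≈ 133.70 km. ✓

(2.4, -7.8, 46.0)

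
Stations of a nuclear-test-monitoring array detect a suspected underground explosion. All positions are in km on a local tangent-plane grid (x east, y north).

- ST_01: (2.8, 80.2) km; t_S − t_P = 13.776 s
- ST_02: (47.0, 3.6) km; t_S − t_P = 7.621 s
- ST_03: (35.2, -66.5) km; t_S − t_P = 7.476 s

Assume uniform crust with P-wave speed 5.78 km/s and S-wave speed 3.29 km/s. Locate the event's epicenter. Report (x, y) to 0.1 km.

x ≈ -3.8 km, y ≈ -24.8 km

Distance from S−P lag: d = Δt · v_P v_S / (v_P − v_S) = Δt · (5.78·3.29)/(5.78−3.29) ≈ 7.6370·Δt.
So d_ST_01 = 105.21, d_ST_02 = 58.20, d_ST_03 = 57.09 km.
Circle about each station: (x − 2.8)² + (y − 80.2)² = 105.21²; (x − 47.0)² + (y − 3.6)² = 58.20²; (x − 35.2)² + (y + 66.5)² = 57.09².
Subtracting pairs of circle equations eliminates x²+y² and gives linear equations (the radical axes):
88.4 x − 153.2 y = 3463.98
64.8 x − 293.4 y = 7031.29
Solving the 2×2 system: x ≈ -3.8, y ≈ -24.8 km.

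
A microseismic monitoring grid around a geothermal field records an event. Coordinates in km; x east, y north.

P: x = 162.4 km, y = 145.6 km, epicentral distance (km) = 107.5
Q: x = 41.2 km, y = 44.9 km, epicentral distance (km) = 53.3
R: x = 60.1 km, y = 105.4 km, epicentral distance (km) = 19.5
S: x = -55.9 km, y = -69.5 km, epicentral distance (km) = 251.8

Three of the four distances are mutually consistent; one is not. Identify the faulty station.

S

Solve using three stations at a time. Using P, Q, R (subtract circle equations pairwise → linear system) gives (x, y) ≈ (70.9, 89.2).
Distances from that point to each station vs reported:
  P: calculated 107.5 vs reported 107.5 → residual 0.0 km
  Q: calculated 53.3 vs reported 53.3 → residual 0.0 km
  R: calculated 19.5 vs reported 19.5 → residual 0.0 km
  S: calculated 203.1 vs reported 251.8 → residual 48.7 km
P, Q, R are mutually consistent (residuals ≈ 0); S is off by 48.7 km.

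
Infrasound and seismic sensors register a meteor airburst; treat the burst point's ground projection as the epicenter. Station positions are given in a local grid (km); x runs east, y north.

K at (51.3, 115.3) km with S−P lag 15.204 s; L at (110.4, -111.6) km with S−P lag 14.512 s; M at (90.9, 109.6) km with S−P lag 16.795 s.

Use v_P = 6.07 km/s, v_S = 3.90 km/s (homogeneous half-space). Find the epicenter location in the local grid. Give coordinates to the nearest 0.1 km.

(-26.1, -31.4)

Distance from S−P lag: d = Δt · v_P v_S / (v_P − v_S) = Δt · (6.07·3.90)/(6.07−3.90) ≈ 10.9092·Δt.
So d_K = 165.86, d_L = 158.31, d_M = 183.22 km.
Circle about each station: (x − 51.3)² + (y − 115.3)² = 165.86²; (x − 110.4)² + (y + 111.6)² = 158.31²; (x − 90.9)² + (y − 109.6)² = 183.22².
Subtracting the K equation from the L and M equations removes the quadratic terms:
118.2 x − 453.8 y = 11164.42
79.2 x − 11.4 y = -1710.84
Solving the 2×2 system: x ≈ -26.1, y ≈ -31.4 km.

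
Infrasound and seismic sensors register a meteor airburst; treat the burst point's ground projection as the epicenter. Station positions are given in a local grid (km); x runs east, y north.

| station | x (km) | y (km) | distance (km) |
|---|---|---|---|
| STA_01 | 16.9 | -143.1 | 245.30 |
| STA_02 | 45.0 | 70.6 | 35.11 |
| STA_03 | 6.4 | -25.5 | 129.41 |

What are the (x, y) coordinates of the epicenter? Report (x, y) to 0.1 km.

x ≈ 29.1 km, y ≈ 101.9 km

Circle about each station: (x − 16.9)² + (y + 143.1)² = 245.30²; (x − 45.0)² + (y − 70.6)² = 35.11²; (x − 6.4)² + (y + 25.5)² = 129.41².
Subtracting the STA_01 equation from the STA_02 and STA_03 equations removes the quadratic terms:
56.2 x + 427.4 y = 45185.52
-21.0 x + 235.2 y = 23353.13
Solving the 2×2 system: x ≈ 29.1, y ≈ 101.9 km.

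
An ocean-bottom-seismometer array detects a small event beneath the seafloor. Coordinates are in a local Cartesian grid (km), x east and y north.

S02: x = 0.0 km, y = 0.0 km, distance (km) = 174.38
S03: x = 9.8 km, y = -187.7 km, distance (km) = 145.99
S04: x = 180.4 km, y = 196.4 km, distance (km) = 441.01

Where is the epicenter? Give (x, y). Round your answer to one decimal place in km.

-121.9 km east, -124.7 km north

Circle about each station: x² + y² = 174.38²; (x − 9.8)² + (y + 187.7)² = 145.99²; (x − 180.4)² + (y − 196.4)² = 441.01².
Subtracting pairs of circle equations eliminates x²+y² and gives linear equations (the radical axes):
19.6 x − 375.4 y = 44422.63
360.8 x + 392.8 y = -92964.32
Solving the 2×2 system: x ≈ -121.9, y ≈ -124.7 km.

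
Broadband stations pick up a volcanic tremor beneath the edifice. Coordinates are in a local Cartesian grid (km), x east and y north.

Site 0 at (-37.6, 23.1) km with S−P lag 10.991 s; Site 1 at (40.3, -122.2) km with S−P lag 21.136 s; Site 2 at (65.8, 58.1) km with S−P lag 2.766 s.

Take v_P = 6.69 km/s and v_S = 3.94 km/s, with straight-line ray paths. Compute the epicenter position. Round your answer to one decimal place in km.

Distance from S−P lag: d = Δt · v_P v_S / (v_P − v_S) = Δt · (6.69·3.94)/(6.69−3.94) ≈ 9.5849·Δt.
So d_Site 0 = 105.35, d_Site 1 = 202.59, d_Site 2 = 26.51 km.
Circle about each station: (x + 37.6)² + (y − 23.1)² = 105.35²; (x − 40.3)² + (y + 122.2)² = 202.59²; (x − 65.8)² + (y − 58.1)² = 26.51².
Subtracting the Site 0 equation from the Site 1 and Site 2 equations removes the quadratic terms:
155.8 x − 290.6 y = -15334.53
206.8 x + 70.0 y = 16153.72
Solving the 2×2 system: x ≈ 51.0, y ≈ 80.1 km.
Check against Site 0 (with the unrounded x, y): √((x + 37.6)²+(y − 23.1)²) = 105.35 ≈ 105.35 km. ✓

51.0 km east, 80.1 km north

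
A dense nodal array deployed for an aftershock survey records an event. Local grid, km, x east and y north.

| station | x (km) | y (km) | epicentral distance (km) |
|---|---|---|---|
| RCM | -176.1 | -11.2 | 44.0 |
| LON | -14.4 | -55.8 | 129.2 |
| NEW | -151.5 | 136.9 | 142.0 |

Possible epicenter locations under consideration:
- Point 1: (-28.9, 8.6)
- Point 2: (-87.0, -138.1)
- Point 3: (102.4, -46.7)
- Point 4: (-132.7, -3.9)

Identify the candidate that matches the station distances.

For each candidate, compare |candidate − station| to the reported distance:
Point 1: residuals RCM 104.5, LON 63.2, NEW 35.5 → max 104.5 km
Point 2: residuals RCM 111.1, LON 19.5, NEW 140.5 → max 140.5 km
Point 3: residuals RCM 236.8, LON 12.0, NEW 171.3 → max 236.8 km
Point 4: residuals RCM 0.0, LON 0.0, NEW 0.0 → max 0.0 km
Only Point 4 has all residuals ≈ 0.

Point 4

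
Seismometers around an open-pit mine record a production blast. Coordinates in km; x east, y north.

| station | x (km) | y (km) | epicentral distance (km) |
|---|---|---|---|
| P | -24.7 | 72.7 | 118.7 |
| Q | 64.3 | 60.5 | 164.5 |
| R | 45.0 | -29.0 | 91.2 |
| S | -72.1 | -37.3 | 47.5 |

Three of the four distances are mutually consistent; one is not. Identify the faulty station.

Solve using three stations at a time. Using Q, R, S (subtract circle equations pairwise → linear system) gives (x, y) ≈ (-36.9, -69.2).
Distances from that point to each station vs reported:
  P: calculated 142.4 vs reported 118.7 → residual 23.7 km
  Q: calculated 164.5 vs reported 164.5 → residual 0.0 km
  R: calculated 91.2 vs reported 91.2 → residual 0.0 km
  S: calculated 47.5 vs reported 47.5 → residual 0.0 km
Q, R, S are mutually consistent (residuals ≈ 0); P is off by 23.7 km.

P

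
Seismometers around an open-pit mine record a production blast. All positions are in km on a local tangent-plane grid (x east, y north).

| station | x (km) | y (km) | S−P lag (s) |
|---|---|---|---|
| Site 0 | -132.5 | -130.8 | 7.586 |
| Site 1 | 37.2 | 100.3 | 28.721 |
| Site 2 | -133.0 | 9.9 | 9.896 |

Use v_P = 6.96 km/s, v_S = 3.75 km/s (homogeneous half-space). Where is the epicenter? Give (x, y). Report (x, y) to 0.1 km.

Distance from S−P lag: d = Δt · v_P v_S / (v_P − v_S) = Δt · (6.96·3.75)/(6.96−3.75) ≈ 8.1308·Δt.
So d_Site 0 = 61.68, d_Site 1 = 233.53, d_Site 2 = 80.46 km.
Circle about each station: (x + 132.5)² + (y + 130.8)² = 61.68²; (x − 37.2)² + (y − 100.3)² = 233.53²; (x + 133.0)² + (y − 9.9)² = 80.46².
Subtracting pairs of circle equations eliminates x²+y² and gives linear equations (the radical axes):
339.4 x + 462.2 y = -73952.80
-1.0 x + 281.4 y = -19547.27
Solving the 2×2 system: x ≈ -122.7, y ≈ -69.9 km.

(-122.7, -69.9)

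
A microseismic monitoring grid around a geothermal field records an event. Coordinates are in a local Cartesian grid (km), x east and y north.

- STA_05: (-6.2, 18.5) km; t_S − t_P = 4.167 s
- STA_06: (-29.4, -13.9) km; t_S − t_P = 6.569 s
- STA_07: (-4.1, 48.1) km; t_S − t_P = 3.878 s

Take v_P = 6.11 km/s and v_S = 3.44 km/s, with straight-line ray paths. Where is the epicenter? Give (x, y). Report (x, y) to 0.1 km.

Distance from S−P lag: d = Δt · v_P v_S / (v_P − v_S) = Δt · (6.11·3.44)/(6.11−3.44) ≈ 7.8721·Δt.
So d_STA_05 = 32.80, d_STA_06 = 51.71, d_STA_07 = 30.53 km.
Circle about each station: (x + 6.2)² + (y − 18.5)² = 32.80²; (x + 29.4)² + (y + 13.9)² = 51.71²; (x + 4.1)² + (y − 48.1)² = 30.53².
Subtracting the STA_05 equation from the STA_06 and STA_07 equations removes the quadratic terms:
-46.4 x − 64.8 y = -921.20
4.2 x + 59.2 y = 2093.49
Solving the 2×2 system: x ≈ -32.8, y ≈ 37.7 km.

(-32.8, 37.7)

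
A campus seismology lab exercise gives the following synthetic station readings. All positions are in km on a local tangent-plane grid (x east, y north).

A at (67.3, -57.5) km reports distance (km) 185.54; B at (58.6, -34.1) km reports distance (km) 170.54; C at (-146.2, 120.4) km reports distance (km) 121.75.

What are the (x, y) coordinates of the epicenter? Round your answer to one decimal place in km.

Circle about each station: (x − 67.3)² + (y + 57.5)² = 185.54²; (x − 58.6)² + (y + 34.1)² = 170.54²; (x + 146.2)² + (y − 120.4)² = 121.75².
Subtracting pairs of circle equations eliminates x²+y² and gives linear equations (the radical axes):
-17.4 x + 46.8 y = 2102.43
-427.0 x + 355.8 y = 47637.09
Solving the 2×2 system: x ≈ -107.4, y ≈ 5.0 km.
Check against A (with the unrounded x, y): √((x − 67.3)²+(y + 57.5)²) = 185.54 ≈ 185.54 km. ✓

(-107.4, 5.0)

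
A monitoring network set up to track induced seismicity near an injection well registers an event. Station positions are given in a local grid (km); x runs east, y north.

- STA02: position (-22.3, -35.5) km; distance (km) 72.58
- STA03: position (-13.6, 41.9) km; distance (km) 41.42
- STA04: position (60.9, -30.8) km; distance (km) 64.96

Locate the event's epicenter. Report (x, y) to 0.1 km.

22.5 km east, 21.6 km north

Circle about each station: (x + 22.3)² + (y + 35.5)² = 72.58²; (x + 13.6)² + (y − 41.9)² = 41.42²; (x − 60.9)² + (y + 30.8)² = 64.96².
Subtracting pairs of circle equations eliminates x²+y² and gives linear equations (the radical axes):
17.4 x + 154.8 y = 3735.27
166.4 x + 9.4 y = 3947.96
Solving the 2×2 system: x ≈ 22.5, y ≈ 21.6 km.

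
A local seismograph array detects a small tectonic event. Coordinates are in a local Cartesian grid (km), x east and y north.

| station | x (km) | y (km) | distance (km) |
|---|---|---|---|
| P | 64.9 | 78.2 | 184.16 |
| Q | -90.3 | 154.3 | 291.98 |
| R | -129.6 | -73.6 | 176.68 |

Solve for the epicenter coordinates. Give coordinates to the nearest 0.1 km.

x ≈ 44.3 km, y ≈ -104.8 km

Circle about each station: (x − 64.9)² + (y − 78.2)² = 184.16²; (x + 90.3)² + (y − 154.3)² = 291.98²; (x + 129.6)² + (y + 73.6)² = 176.68².
Subtracting the P equation from the Q and R equations removes the quadratic terms:
-310.4 x + 152.2 y = -29702.08
-389.0 x − 303.6 y = 14584.95
Solving the 2×2 system: x ≈ 44.3, y ≈ -104.8 km.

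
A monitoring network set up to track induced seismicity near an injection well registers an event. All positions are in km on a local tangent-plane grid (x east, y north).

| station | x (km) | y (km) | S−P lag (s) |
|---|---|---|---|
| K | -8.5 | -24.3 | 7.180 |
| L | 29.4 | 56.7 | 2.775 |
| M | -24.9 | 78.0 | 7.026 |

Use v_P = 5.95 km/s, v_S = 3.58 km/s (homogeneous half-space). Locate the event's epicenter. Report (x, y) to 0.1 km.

x ≈ 20.0 km, y ≈ 33.6 km

Distance from S−P lag: d = Δt · v_P v_S / (v_P − v_S) = Δt · (5.95·3.58)/(5.95−3.58) ≈ 8.9878·Δt.
So d_K = 64.53, d_L = 24.94, d_M = 63.15 km.
Circle about each station: (x + 8.5)² + (y + 24.3)² = 64.53²; (x − 29.4)² + (y − 56.7)² = 24.94²; (x + 24.9)² + (y − 78.0)² = 63.15².
Subtracting the K equation from the L and M equations removes the quadratic terms:
75.8 x + 162.0 y = 6958.63
-32.8 x + 204.6 y = 6217.47
Solving the 2×2 system: x ≈ 20.0, y ≈ 33.6 km.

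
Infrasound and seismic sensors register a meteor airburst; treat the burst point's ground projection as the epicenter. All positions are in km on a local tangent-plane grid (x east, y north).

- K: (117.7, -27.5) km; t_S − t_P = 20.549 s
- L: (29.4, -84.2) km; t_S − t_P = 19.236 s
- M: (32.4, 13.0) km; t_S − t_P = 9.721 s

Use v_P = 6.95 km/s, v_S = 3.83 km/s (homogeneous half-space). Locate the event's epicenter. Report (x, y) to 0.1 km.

x ≈ -28.4 km, y ≈ 69.4 km

Distance from S−P lag: d = Δt · v_P v_S / (v_P − v_S) = Δt · (6.95·3.83)/(6.95−3.83) ≈ 8.5316·Δt.
So d_K = 175.32, d_L = 164.11, d_M = 82.94 km.
Circle about each station: (x − 117.7)² + (y + 27.5)² = 175.32²; (x − 29.4)² + (y + 84.2)² = 164.11²; (x − 32.4)² + (y − 13.0)² = 82.94².
Subtracting pairs of circle equations eliminates x²+y² and gives linear equations (the radical axes):
-176.6 x − 113.4 y = -2850.53
-170.6 x + 81.0 y = 10467.28
Solving the 2×2 system: x ≈ -28.4, y ≈ 69.4 km.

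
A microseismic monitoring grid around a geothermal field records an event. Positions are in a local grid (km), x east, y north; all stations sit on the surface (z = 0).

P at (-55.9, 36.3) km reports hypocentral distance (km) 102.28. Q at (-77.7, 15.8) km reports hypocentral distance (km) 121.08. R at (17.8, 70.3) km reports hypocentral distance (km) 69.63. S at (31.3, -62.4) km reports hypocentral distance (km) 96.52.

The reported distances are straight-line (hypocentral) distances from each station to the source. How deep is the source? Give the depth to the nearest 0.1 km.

Each station gives a sphere (x−x_i)² + (y−y_i)² + z² = d_i² (stations at z=0).
Subtracting the P sphere from Q and R: z² cancels, leaving linear equations in x and y:
-43.6 x − 41.0 y = -2354.74
147.4 x + 68.0 y = 6429.29
Solving: x ≈ 33.612, y ≈ 21.689 km (keep extra digits for the depth step; rounded: 33.6, 21.7).
Then from the P sphere: z² = 102.28² − (x + 55.9)² − (y − 36.3)² with x = 33.612, y = 21.689, so z ≈ 47.279 ≈ 47.3 km.

47.3 km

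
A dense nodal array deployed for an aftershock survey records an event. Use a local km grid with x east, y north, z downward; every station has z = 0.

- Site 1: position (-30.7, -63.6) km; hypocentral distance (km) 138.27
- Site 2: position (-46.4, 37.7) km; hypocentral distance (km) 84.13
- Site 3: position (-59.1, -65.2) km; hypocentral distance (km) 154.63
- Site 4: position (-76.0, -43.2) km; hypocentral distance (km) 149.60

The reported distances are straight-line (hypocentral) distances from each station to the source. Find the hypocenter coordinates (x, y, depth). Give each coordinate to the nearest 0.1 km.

(32.6, 57.5, 21.1)

Each station gives a sphere (x−x_i)² + (y−y_i)² + z² = d_i² (stations at z=0).
Subtracting the Site 1 sphere from Site 2 and Site 3: z² cancels, leaving linear equations in x and y:
-31.4 x + 202.6 y = 10627.54
-56.8 x − 3.2 y = -2035.44
Solving: x ≈ 32.595, y ≈ 57.508 km (keep extra digits for the depth step; rounded: 32.6, 57.5).
Then from the Site 1 sphere: z² = 138.27² − (x + 30.7)² − (y + 63.6)² with x = 32.595, y = 57.508, so z ≈ 21.099 ≈ 21.1 km.
Check against Site 4 (with the unrounded solution): distance 149.60 ≈ 149.60 km. ✓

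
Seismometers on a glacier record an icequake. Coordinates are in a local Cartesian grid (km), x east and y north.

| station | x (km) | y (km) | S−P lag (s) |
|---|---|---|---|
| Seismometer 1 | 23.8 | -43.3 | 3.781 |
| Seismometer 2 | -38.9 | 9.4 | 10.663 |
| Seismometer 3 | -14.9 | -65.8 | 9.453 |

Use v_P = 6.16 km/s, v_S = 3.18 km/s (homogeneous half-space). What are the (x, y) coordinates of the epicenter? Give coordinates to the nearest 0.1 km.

Distance from S−P lag: d = Δt · v_P v_S / (v_P − v_S) = Δt · (6.16·3.18)/(6.16−3.18) ≈ 6.5734·Δt.
So d_Seismometer 1 = 24.85, d_Seismometer 2 = 70.09, d_Seismometer 3 = 62.14 km.
Circle about each station: (x − 23.8)² + (y + 43.3)² = 24.85²; (x + 38.9)² + (y − 9.4)² = 70.09²; (x + 14.9)² + (y + 65.8)² = 62.14².
Subtracting the Seismometer 1 equation from the Seismometer 2 and Seismometer 3 equations removes the quadratic terms:
-125.4 x + 105.4 y = -5134.85
-77.4 x − 45.0 y = -1133.54
Solving the 2×2 system: x ≈ 25.4, y ≈ -18.5 km.

x ≈ 25.4 km, y ≈ -18.5 km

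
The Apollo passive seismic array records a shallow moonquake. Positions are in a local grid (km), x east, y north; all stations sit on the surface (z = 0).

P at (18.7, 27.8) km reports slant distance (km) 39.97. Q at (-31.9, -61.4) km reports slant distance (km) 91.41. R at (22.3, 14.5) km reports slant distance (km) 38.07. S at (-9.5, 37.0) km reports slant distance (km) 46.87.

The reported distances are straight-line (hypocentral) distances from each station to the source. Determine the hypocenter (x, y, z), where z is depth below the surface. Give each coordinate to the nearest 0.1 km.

Each station gives a sphere (x−x_i)² + (y−y_i)² + z² = d_i² (stations at z=0).
Subtracting the P sphere from Q and R: z² cancels, leaving linear equations in x and y:
-101.2 x − 178.4 y = -3093.15
7.2 x − 26.6 y = -266.71
Solving: x ≈ 8.725, y ≈ 12.389 km (keep extra digits for the depth step; rounded: 8.7, 12.4).
Then from the P sphere: z² = 39.97² − (x − 18.7)² − (y − 27.8)² with x = 8.725, y = 12.389, so z ≈ 35.505 ≈ 35.5 km.
Check against S (with the unrounded solution): distance 46.89 ≈ 46.87 km. ✓

x ≈ 8.7 km, y ≈ 12.4 km, depth ≈ 35.5 km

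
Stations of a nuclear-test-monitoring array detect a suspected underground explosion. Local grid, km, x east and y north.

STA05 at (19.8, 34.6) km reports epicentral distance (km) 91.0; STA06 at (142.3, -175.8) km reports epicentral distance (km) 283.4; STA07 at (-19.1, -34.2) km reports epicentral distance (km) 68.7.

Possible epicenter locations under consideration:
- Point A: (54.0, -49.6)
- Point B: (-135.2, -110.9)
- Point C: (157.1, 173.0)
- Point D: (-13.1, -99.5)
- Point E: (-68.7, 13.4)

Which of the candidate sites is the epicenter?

Point E

For each candidate, compare |candidate − station| to the reported distance:
Point A: residuals STA05 0.1, STA06 129.4, STA07 6.0 → max 129.4 km
Point B: residuals STA05 121.6, STA06 1.6, STA07 70.4 → max 121.6 km
Point C: residuals STA05 104.0, STA06 65.7, STA07 203.3 → max 203.3 km
Point D: residuals STA05 47.1, STA06 110.3, STA07 3.1 → max 110.3 km
Point E: residuals STA05 0.0, STA06 0.0, STA07 0.0 → max 0.0 km
Only Point E has all residuals ≈ 0.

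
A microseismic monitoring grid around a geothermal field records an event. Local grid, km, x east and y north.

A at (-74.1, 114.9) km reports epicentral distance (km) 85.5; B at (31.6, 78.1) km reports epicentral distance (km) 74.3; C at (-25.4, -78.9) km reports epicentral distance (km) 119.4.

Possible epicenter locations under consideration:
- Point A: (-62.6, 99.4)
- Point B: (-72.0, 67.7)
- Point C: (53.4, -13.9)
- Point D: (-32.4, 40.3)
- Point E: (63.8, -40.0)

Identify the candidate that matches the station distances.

Point D

For each candidate, compare |candidate − station| to the reported distance:
Point A: residuals A 66.2, B 22.3, C 62.7 → max 66.2 km
Point B: residuals A 38.3, B 29.8, C 34.4 → max 38.3 km
Point C: residuals A 95.7, B 20.2, C 17.3 → max 95.7 km
Point D: residuals A 0.0, B 0.0, C 0.0 → max 0.0 km
Point E: residuals A 121.9, B 48.1, C 22.1 → max 121.9 km
Only Point D has all residuals ≈ 0.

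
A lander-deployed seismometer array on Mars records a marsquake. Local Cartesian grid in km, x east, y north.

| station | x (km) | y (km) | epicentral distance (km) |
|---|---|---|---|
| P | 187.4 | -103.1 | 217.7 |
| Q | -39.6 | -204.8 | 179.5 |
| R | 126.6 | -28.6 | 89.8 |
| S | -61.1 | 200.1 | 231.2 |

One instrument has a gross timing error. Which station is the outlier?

R

Solve using three stations at a time. Using P, Q, S (subtract circle equations pairwise → linear system) gives (x, y) ≈ (-16.5, -26.8).
Distances from that point to each station vs reported:
  P: calculated 217.7 vs reported 217.7 → residual 0.0 km
  Q: calculated 179.5 vs reported 179.5 → residual 0.0 km
  R: calculated 143.1 vs reported 89.8 → residual 53.3 km
  S: calculated 231.2 vs reported 231.2 → residual 0.0 km
P, Q, S are mutually consistent (residuals ≈ 0); R is off by 53.3 km.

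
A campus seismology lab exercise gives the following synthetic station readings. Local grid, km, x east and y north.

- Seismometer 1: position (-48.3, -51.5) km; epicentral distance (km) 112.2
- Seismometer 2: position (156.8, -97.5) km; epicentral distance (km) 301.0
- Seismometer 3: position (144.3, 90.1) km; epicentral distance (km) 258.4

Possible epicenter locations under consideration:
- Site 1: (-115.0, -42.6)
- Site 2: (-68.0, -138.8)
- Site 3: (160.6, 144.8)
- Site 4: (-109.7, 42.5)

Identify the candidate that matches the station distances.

Site 4

For each candidate, compare |candidate − station| to the reported distance:
Site 1: residuals Seismometer 1 44.9, Seismometer 2 23.7, Seismometer 3 32.9 → max 44.9 km
Site 2: residuals Seismometer 1 22.7, Seismometer 2 72.4, Seismometer 3 53.8 → max 72.4 km
Site 3: residuals Seismometer 1 174.5, Seismometer 2 58.7, Seismometer 3 201.3 → max 201.3 km
Site 4: residuals Seismometer 1 0.1, Seismometer 2 0.0, Seismometer 3 0.0 → max 0.1 km
Only Site 4 has all residuals ≈ 0.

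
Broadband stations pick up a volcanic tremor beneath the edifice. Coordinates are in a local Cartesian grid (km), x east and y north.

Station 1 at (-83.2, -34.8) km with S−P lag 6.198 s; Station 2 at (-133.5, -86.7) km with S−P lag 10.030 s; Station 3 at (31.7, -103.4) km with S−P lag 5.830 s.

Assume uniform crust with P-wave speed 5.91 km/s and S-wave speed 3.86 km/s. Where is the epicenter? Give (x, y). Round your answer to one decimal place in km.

x ≈ -23.3 km, y ≈ -69.0 km

Distance from S−P lag: d = Δt · v_P v_S / (v_P − v_S) = Δt · (5.91·3.86)/(5.91−3.86) ≈ 11.1281·Δt.
So d_Station 1 = 68.97, d_Station 2 = 111.61, d_Station 3 = 64.88 km.
Circle about each station: (x + 83.2)² + (y + 34.8)² = 68.97²; (x + 133.5)² + (y + 86.7)² = 111.61²; (x − 31.7)² + (y + 103.4)² = 64.88².
Subtracting the Station 1 equation from the Station 2 and Station 3 equations removes the quadratic terms:
-100.6 x − 103.8 y = 9505.93
229.8 x − 137.2 y = 4110.62
Solving the 2×2 system: x ≈ -23.3, y ≈ -69.0 km.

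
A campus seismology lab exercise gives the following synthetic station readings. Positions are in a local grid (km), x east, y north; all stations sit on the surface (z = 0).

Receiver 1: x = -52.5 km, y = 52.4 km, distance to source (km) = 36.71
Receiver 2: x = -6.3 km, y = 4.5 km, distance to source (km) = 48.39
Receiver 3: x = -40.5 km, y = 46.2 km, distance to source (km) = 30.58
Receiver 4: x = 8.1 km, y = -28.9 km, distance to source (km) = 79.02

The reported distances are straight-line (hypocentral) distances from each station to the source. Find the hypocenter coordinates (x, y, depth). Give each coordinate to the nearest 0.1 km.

Each station gives a sphere (x−x_i)² + (y−y_i)² + z² = d_i² (stations at z=0).
Subtracting the Receiver 1 sphere from Receiver 2 and Receiver 3: z² cancels, leaving linear equations in x and y:
92.4 x − 95.8 y = -6436.04
24.0 x − 12.4 y = -1314.83
Solving: x ≈ -40.014, y ≈ 28.588 km (keep extra digits for the depth step; rounded: -40.0, 28.6).
Then from the Receiver 1 sphere: z² = 36.71² − (x + 52.5)² − (y − 52.4)² with x = -40.014, y = 28.588, so z ≈ 24.994 ≈ 25.0 km.

(-40.0, 28.6, 25.0)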